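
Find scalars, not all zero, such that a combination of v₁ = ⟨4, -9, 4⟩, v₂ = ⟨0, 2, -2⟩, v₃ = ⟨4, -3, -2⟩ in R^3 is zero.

v₁ + 3v₂ - v₃ = 0

Set up α₁v₁ + … + α₃v₃ = 0 and solve the homogeneous system.
A generator of the null space is (1, 3, -1).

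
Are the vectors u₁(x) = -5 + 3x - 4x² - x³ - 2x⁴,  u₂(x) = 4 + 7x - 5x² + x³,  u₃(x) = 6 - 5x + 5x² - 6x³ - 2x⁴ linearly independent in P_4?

Write each element as a coordinate vector in ℝ⁵ using {1, x, …, x⁴}.
Row-reduce the matrix whose columns are u₁, u₂, u₃.
The reduction yields 3 nonzero rows, so the rank is 3.
Since rank = 3 (the number of vectors), the set is linearly independent.

linearly independent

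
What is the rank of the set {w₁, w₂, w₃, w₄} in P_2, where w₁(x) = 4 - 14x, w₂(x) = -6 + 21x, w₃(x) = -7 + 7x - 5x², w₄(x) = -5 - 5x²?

2

Use coordinates relative to {1, x, x²}.
Put the 3×4 matrix [w₁|w₂|w₃|w₄] into echelon form.
Reduction leaves 2 leading entries, giving rank 2.
(With 4 elements in a 3-dimensional space the rank is at most 3.)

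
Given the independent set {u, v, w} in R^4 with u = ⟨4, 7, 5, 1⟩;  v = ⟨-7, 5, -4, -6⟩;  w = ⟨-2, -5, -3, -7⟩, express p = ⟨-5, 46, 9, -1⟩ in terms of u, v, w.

Solve the system with u, v, w as columns and p as the right-hand side.
Back-substitution yields (α₁, α₂, α₃) = (3, 3, -2).

p = 3u + 3v - 2w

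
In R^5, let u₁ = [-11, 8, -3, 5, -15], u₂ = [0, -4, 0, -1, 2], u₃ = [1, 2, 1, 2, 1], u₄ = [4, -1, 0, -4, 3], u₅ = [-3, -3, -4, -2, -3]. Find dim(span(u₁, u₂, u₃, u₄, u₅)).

4

Apply Gaussian elimination to the matrix whose rows are u₁, u₂, u₃, u₄, u₅.
The echelon form has 4 nonzero rows, so the rank is 4.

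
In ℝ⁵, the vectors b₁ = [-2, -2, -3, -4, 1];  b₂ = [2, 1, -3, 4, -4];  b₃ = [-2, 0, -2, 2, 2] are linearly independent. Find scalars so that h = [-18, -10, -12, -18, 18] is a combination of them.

Solve the system with b₁, b₂, b₃ as columns and h as the right-hand side.
Row-reducing the augmented matrix gives the unique coefficients (α₁, α₂, α₃) = (4, -2, 3).

h = 4b₁ - 2b₂ + 3b₃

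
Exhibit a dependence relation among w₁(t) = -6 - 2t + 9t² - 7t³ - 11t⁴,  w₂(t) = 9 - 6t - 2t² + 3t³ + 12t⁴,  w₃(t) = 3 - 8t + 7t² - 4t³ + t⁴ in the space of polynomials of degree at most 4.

w₁ + w₂ - w₃ = 0

Take coordinates with respect to {1, t, …, t⁴}.
Set up α₁w₁ + … + α₃w₃ = 0 and solve the homogeneous system.
The free variable yields coefficients (1, 1, -1) (any nonzero multiple also works).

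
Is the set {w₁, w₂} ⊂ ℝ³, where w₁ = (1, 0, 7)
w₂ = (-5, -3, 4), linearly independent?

linearly independent

Row-reduce the matrix whose columns are w₁, w₂.
The reduction yields 2 nonzero rows, so the rank is 2.
Since rank = 2 (the number of vectors), the set is linearly independent.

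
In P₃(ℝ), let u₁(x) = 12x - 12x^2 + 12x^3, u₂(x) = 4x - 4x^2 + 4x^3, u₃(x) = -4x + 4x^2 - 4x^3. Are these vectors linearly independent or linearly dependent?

linearly dependent

Write each element as a coordinate vector in ℝ⁴ using {1, x, …, x^3}.
Place the vectors as rows of a 3×4 matrix and reduce to echelon form.
The reduction yields 1 nonzero row, so the rank is 1.
Since rank 1 < 3, the set is linearly dependent.
Indeed u₁ - 3u₂ = 0.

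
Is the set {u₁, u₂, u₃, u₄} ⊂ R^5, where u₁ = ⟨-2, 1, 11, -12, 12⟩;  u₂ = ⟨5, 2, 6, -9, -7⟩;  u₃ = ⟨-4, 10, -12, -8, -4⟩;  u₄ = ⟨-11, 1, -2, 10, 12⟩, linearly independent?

Place the vectors as rows of a 4×5 matrix and reduce to echelon form.
The reduction yields 4 nonzero rows, so the rank is 4.
Since rank = 4 (the number of vectors), the set is linearly independent.

linearly independent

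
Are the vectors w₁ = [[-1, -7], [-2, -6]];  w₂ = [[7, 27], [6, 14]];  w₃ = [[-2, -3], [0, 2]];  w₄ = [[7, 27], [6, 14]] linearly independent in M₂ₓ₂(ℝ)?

linearly dependent

Write each element as a coordinate vector in ℝ⁴ using {E₁₁, E₁₂, E₂₁, E₂₂}.
Row-reduce the matrix whose columns are w₁, w₂, w₃, w₄.
The reduction yields 2 nonzero rows, so the rank is 2.
Since rank 2 < 4, the set is linearly dependent.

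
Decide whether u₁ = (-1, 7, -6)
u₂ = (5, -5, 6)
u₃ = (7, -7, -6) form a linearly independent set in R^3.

Form the 3×3 matrix with these as columns; its determinant is 432.
A nonzero determinant means the columns are linearly independent.

linearly independent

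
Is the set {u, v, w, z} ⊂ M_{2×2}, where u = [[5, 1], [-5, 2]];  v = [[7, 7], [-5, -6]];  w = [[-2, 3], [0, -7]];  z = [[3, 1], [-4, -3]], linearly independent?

linearly independent

Write each element as a coordinate vector in ℝ⁴ using {E₁₁, E₁₂, E₂₁, E₂₂}.
The matrix [u|v|w|z] has determinant 294.
A nonzero determinant means the columns are linearly independent.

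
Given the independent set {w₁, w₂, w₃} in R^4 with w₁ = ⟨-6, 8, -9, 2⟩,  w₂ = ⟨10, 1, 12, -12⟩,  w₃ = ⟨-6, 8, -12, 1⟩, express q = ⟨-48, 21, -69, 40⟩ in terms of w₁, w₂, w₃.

Write q = a₁w₁ + … + a₃w₃ and equate components.
Back-substitution yields (a₁, a₂, a₃) = (1, -3, 2).

q = w₁ - 3w₂ + 2w₃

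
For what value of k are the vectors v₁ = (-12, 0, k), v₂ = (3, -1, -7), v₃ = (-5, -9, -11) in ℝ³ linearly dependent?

k = 39/2

The vectors are dependent exactly when the determinant of the matrix with rows v₁, v₂, v₃ vanishes.
The determinant works out to 624 - 32*k.
Solving 624 - 32*k = 0 yields k = 39/2.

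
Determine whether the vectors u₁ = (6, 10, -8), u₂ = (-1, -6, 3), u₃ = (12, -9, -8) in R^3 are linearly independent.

The matrix [u₁|u₂|u₃] has determinant 82.
A nonzero determinant means the columns are linearly independent.

linearly independent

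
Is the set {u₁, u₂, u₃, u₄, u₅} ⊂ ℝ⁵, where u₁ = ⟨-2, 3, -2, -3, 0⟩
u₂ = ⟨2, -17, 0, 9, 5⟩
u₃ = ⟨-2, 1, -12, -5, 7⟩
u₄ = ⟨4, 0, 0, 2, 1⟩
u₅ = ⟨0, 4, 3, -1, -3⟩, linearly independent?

Row-reduce the matrix whose columns are u₁, u₂, u₃, u₄, u₅.
The reduction yields 3 nonzero rows, so the rank is 3.
Since rank 3 < 5, the set is linearly dependent.

linearly dependent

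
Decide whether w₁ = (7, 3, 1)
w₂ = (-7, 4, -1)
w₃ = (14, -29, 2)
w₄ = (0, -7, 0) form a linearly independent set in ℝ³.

linearly dependent

There are 4 vectors in a 3-dimensional space, so they cannot be linearly independent.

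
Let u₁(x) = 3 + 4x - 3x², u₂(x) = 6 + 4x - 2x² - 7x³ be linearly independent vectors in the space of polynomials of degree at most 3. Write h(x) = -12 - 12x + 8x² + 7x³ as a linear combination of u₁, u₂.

Take coordinate vectors relative to {1, x, …, x³}.
Since u₁, u₂ are independent, the coefficients expressing h are uniquely determined by a linear system.
The system has the unique solution (c₁, c₂) = (-2, -1).

h = -2u₁ - u₂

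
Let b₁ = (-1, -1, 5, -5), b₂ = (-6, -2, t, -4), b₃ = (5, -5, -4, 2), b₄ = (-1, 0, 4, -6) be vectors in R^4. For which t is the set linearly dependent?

t = 16

The vectors are dependent exactly when the determinant of the matrix with rows b₁, b₂, b₃, b₄ vanishes.
The determinant works out to 33*t - 528.
Setting this to zero gives t = 16.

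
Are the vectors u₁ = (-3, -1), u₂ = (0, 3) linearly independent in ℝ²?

linearly independent

The matrix [u₁|u₂] has determinant -9.
A nonzero determinant means the columns are linearly independent.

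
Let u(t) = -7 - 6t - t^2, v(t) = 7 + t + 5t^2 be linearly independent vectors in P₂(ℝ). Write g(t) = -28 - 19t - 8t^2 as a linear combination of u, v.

g = 3u - v

Identify each element with its coordinate vector in ℝ³ via {1, t, t^2}.
Since u, v are independent, the coefficients expressing g are uniquely determined by a linear system.
Back-substitution yields (α₁, α₂) = (3, -1).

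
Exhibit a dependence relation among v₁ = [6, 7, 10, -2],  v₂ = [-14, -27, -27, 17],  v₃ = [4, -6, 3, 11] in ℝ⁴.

3v₁ + v₂ - v₃ = 0

Write the vectors as columns of a matrix and find a nonzero vector in its null space.
One solution (up to scaling) is (3, 1, -1).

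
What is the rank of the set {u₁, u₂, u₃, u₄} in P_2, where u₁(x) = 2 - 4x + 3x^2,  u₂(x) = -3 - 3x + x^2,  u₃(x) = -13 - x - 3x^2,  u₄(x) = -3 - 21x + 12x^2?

Use coordinates relative to {1, x, x^2}.
Put the 3×4 matrix [u₁|u₂|u₃|u₄] into echelon form.
Reduction leaves 2 leading entries, giving rank 2.
(With 4 elements in a 3-dimensional space the rank is at most 3.)

2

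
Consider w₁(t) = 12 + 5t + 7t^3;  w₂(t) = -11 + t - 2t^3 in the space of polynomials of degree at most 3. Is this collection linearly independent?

Write each element as a coordinate vector in ℝ⁴ using {1, t, …, t^3}.
Place the vectors as rows of a 2×4 matrix and reduce to echelon form.
The reduction yields 2 nonzero rows, so the rank is 2.
Since rank = 2 (the number of vectors), the set is linearly independent.

linearly independent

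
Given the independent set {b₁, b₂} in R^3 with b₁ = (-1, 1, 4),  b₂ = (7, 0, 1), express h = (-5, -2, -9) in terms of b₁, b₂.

h = -2b₁ - b₂

Set up the augmented matrix [b₁ | b₂ | h] and row-reduce.
The system has the unique solution (α₁, α₂) = (-2, -1).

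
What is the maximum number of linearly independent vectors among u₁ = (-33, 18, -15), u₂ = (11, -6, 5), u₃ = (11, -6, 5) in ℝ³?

1

Apply Gaussian elimination to the matrix whose rows are u₁, u₂, u₃.
Reduction leaves 1 leading entry, giving rank 1.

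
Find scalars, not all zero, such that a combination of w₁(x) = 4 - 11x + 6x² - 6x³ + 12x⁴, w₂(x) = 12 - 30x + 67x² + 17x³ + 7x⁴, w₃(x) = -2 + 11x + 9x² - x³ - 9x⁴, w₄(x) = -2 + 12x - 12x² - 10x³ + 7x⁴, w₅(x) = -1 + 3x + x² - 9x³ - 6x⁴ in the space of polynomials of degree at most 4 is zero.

3w₁ - w₂ + 3w₃ - 2w₄ - 2w₅ = 0

Pass to coordinate vectors relative to the basis {1, x, …, x⁴}.
Row-reduce the matrix with w₁, w₂, w₃, w₄, w₅ as columns; the null space gives the coefficients.
The free variable yields coefficients (3, -1, 3, -2, -2) (any nonzero multiple also works).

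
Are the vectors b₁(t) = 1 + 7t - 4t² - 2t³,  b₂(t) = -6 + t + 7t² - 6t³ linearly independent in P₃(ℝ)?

Write each element as a coordinate vector in ℝ⁴ using {1, t, …, t³}.
Row-reduce the matrix whose columns are b₁, b₂.
The reduction yields 2 nonzero rows, so the rank is 2.
Since rank = 2 (the number of vectors), the set is linearly independent.

linearly independent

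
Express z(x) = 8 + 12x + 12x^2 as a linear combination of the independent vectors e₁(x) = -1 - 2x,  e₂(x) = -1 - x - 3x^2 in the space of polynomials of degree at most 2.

z = -4e₁ - 4e₂

Identify each element with its coordinate vector in ℝ³ via {1, x, x^2}.
Set up the augmented matrix [e₁ | e₂ | z] and row-reduce.
Back-substitution yields (c₁, c₂) = (-4, -4).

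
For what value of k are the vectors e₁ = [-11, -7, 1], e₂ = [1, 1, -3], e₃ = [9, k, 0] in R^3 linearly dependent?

k = 45/8

Dependence holds iff the 3×3 matrix [e₁ e₂ e₃] is singular.
Expanding, det = 180 - 32*k.
This vanishes exactly when k = 45/8.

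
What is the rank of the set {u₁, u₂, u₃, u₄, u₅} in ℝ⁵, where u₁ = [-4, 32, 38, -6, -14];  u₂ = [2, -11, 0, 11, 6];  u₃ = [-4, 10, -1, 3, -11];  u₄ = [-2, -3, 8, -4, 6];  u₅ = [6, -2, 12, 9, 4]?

rank 4

Put the 5×5 matrix [u₁|u₂|u₃|u₄|u₅] into echelon form.
Reduction leaves 4 leading entries, giving rank 4.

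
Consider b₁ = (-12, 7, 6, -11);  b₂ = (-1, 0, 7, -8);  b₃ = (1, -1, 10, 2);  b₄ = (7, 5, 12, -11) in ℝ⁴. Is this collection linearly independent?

Form the 4×4 matrix with these as columns; its determinant is -10255.
A nonzero determinant means the columns are linearly independent.

linearly independent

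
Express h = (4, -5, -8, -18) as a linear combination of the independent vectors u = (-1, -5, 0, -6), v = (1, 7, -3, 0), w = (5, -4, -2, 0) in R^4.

Since u, v, w are independent, the coefficients expressing h are uniquely determined by a linear system.
Row-reducing the augmented matrix gives the unique coefficients (a₁, a₂, a₃) = (3, 2, 1).

h = 3u + 2v + w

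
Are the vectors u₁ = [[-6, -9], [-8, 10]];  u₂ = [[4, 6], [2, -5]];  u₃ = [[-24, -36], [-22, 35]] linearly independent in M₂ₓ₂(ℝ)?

linearly dependent

Write each element as a coordinate vector in ℝ⁴ using {E₁₁, E₁₂, E₂₁, E₂₂}.
Place the vectors as rows of a 3×4 matrix and reduce to echelon form.
The reduction yields 2 nonzero rows, so the rank is 2.
Since rank 2 < 3, the set is linearly dependent.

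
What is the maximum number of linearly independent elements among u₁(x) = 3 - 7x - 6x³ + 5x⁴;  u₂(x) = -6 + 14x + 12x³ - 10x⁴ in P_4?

1

Use coordinates relative to {1, x, …, x⁴}.
Apply Gaussian elimination to the matrix whose rows are u₁, u₂.
Reduction leaves 1 leading entry, giving rank 1.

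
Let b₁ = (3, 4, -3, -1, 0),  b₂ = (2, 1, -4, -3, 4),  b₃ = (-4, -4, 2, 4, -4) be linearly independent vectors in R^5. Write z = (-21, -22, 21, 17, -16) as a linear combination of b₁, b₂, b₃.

z = -3b₁ - 2b₂ + 2b₃

Since b₁, b₂, b₃ are independent, the coefficients expressing z are uniquely determined by a linear system.
The system has the unique solution (c₁, c₂, c₃) = (-3, -2, 2).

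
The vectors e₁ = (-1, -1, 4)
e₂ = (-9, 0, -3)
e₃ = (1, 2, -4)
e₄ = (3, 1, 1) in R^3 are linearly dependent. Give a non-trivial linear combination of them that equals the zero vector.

3e₁ - e₂ + 3e₃ - 3e₄ = 0

Write the vectors as columns of a matrix and find a nonzero vector in its null space.
A generator of the null space is (3, -1, 3, -3).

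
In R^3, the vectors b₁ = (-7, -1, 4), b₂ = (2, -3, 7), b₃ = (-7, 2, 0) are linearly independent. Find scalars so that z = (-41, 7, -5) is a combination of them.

Since b₁, b₂, b₃ are independent, the coefficients expressing z are uniquely determined by a linear system.
The system has the unique solution (a₁, a₂, a₃) = (4, -3, 1).

z = 4b₁ - 3b₂ + b₃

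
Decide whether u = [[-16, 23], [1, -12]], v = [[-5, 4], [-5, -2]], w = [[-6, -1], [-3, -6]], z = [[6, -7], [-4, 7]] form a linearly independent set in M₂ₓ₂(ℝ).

Take coordinates with respect to the standard basis {E₁₁, E₁₂, E₂₁, E₂₂}.
Form the 4×4 matrix with these as columns; its determinant is 0.
A zero determinant means the columns are linearly dependent.

linearly dependent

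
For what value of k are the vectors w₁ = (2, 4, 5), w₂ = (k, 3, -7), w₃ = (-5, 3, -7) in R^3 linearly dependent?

k = -5

The set is linearly dependent precisely when det[w₁; w₂; w₃] = 0.
The determinant works out to 43*k + 215.
This vanishes exactly when k = -5.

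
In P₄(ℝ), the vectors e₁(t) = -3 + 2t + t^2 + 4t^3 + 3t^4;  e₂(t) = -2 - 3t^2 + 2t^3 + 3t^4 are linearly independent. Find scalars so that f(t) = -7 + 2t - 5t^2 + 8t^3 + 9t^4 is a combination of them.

Identify each element with its coordinate vector in ℝ⁵ via {1, t, …, t^4}.
Solve the system with e₁, e₂ as columns and f as the right-hand side.
The system has the unique solution (a₁, a₂) = (1, 2).

f = e₁ + 2e₂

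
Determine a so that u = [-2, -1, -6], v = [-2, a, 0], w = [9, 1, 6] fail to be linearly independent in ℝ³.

a = 0

Place the vectors as rows of a 3×3 matrix; dependence ⇔ determinant zero.
Expanding, det = 42*a.
This vanishes exactly when a = 0.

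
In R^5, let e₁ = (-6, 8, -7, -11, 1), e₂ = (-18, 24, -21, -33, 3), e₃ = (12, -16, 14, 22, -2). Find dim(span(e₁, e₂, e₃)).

1

Form the matrix with e₁, e₂, e₃ as columns and reduce.
Reduction leaves 1 leading entry, giving rank 1.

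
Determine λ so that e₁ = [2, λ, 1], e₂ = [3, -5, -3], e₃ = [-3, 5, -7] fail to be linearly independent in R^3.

λ = -10/3

The set is linearly dependent precisely when det[e₁; e₂; e₃] = 0.
The determinant works out to 30*λ + 100.
Solving 30*λ + 100 = 0 yields λ = -10/3.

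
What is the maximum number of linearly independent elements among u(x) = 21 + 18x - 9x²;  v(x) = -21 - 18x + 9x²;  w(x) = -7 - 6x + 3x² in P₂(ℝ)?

Represent each element by its coordinate vector in ℝ³.
Apply Gaussian elimination to the matrix whose rows are u, v, w.
There is 1 pivot column, so rank = 1.

1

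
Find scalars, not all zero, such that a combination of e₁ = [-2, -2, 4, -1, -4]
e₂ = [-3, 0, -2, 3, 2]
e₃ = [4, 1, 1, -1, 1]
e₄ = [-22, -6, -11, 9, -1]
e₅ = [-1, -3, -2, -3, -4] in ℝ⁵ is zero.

3e₂ - 3e₃ - e₄ + e₅ = 0

Row-reduce the matrix with e₁, e₂, e₃, e₄, e₅ as columns; the null space gives the coefficients.
The free variable yields coefficients (0, 3, -3, -1, 1) (any nonzero multiple also works).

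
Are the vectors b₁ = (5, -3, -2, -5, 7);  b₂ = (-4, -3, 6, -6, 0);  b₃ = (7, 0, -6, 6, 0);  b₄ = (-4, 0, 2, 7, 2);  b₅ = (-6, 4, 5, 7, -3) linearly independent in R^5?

Form the 5×5 matrix with these as columns; its determinant is -6897.
A nonzero determinant means the columns are linearly independent.

linearly independent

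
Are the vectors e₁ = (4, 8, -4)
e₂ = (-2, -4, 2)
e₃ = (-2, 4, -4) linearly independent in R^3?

One vector is a scalar multiple of another, so the set is dependent.

linearly dependent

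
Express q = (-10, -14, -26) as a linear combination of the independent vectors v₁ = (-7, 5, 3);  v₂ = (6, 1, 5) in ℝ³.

q = -2v₁ - 4v₂

Write q = α₁v₁ + α₂v₂ and equate components.
The system has the unique solution (α₁, α₂) = (-2, -4).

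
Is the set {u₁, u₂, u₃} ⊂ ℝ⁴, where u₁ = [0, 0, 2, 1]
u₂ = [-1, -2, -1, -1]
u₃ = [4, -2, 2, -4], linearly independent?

linearly independent

Place the vectors as rows of a 3×4 matrix and reduce to echelon form.
The reduction yields 3 nonzero rows, so the rank is 3.
Since rank = 3 (the number of vectors), the set is linearly independent.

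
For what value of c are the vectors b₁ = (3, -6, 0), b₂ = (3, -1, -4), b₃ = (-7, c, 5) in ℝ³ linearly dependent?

c = 31/4

The vectors are dependent exactly when the determinant of the matrix with rows b₁, b₂, b₃ vanishes.
Cofactor expansion gives det = 12*c - 93.
Solving 12*c - 93 = 0 yields c = 31/4.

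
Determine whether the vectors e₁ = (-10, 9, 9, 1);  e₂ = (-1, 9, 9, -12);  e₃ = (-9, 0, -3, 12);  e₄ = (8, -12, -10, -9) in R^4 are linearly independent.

linearly independent

Row-reduce the matrix whose columns are e₁, e₂, e₃, e₄.
The reduction yields 4 nonzero rows, so the rank is 4.
Since rank = 4 (the number of vectors), the set is linearly independent.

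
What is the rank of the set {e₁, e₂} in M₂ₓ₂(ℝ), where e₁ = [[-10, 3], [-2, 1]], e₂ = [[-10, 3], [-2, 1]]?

rank 1

Represent each element by its coordinate vector in ℝ⁴.
Form the matrix with e₁, e₂ as columns and reduce.
Reduction leaves 1 leading entry, giving rank 1.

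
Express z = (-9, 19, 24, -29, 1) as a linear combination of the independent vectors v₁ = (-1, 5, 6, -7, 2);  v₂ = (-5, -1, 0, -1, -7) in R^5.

Set up the augmented matrix [v₁ | v₂ | z] and row-reduce.
The system has the unique solution (c₁, c₂) = (4, 1).

z = 4v₁ + v₂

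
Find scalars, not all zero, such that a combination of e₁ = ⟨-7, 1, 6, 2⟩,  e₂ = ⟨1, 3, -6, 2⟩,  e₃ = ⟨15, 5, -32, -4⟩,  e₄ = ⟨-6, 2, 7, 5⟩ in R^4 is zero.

3e₂ - e₃ - 2e₄ = 0

Row-reduce the matrix with e₁, e₂, e₃, e₄ as columns; the null space gives the coefficients.
A generator of the null space is (0, 3, -1, -2).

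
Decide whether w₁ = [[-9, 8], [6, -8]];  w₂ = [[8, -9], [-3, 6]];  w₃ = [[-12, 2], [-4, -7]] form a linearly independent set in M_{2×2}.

linearly independent

Write each element as a coordinate vector in ℝ⁴ using {E₁₁, E₁₂, E₂₁, E₂₂}.
Row-reduce the matrix whose columns are w₁, w₂, w₃.
The reduction yields 3 nonzero rows, so the rank is 3.
Since rank = 3 (the number of vectors), the set is linearly independent.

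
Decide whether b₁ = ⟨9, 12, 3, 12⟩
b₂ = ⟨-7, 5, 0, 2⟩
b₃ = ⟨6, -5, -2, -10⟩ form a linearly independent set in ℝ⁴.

Row-reduce the matrix whose columns are b₁, b₂, b₃.
The reduction yields 3 nonzero rows, so the rank is 3.
Since rank = 3 (the number of vectors), the set is linearly independent.

linearly independent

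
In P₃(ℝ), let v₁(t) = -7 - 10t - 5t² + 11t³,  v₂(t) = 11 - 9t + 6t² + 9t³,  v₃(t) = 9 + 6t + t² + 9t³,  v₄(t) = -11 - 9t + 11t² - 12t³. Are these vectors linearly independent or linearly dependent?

Write each element as a coordinate vector in ℝ⁴ using {1, t, …, t³}.
Place the vectors as rows of a 4×4 matrix and reduce to echelon form.
The reduction yields 4 nonzero rows, so the rank is 4.
Since rank = 4 (the number of vectors), the set is linearly independent.

linearly independent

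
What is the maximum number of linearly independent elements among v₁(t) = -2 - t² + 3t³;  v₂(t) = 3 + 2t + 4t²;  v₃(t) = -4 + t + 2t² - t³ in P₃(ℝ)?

3

Use coordinates relative to {1, t, …, t³}.
Apply Gaussian elimination to the matrix whose rows are v₁, v₂, v₃.
Reduction leaves 3 leading entries, giving rank 3.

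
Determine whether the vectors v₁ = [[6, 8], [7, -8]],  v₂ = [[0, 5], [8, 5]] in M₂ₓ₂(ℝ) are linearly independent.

Write each element as a coordinate vector in ℝ⁴ using {E₁₁, E₁₂, E₂₁, E₂₂}.
Row-reduce the matrix whose columns are v₁, v₂.
The reduction yields 2 nonzero rows, so the rank is 2.
Since rank = 2 (the number of vectors), the set is linearly independent.

linearly independent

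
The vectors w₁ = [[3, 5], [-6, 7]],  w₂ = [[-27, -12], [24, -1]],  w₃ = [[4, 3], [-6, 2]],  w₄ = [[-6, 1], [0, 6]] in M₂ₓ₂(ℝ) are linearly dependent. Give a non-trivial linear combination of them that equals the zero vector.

w₁ + w₂ + 3w₃ - 2w₄ = 0

Write each element as a vector in ℝ⁴ using {E₁₁, E₁₂, E₂₁, E₂₂}.
Write the vectors as columns of a matrix and find a nonzero vector in its null space.
A generator of the null space is (1, 1, 3, -2).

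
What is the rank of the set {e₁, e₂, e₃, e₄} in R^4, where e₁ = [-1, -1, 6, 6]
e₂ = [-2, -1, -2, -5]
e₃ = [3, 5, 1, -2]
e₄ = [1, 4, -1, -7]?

3

Apply Gaussian elimination to the matrix whose rows are e₁, e₂, e₃, e₄.
There are 3 pivot columns, so rank = 3.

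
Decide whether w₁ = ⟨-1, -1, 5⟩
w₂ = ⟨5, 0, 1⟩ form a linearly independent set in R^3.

linearly independent

Row-reduce the matrix whose columns are w₁, w₂.
The reduction yields 2 nonzero rows, so the rank is 2.
Since rank = 2 (the number of vectors), the set is linearly independent.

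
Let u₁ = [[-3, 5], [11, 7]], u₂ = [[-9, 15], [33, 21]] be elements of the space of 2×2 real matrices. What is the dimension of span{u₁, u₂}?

Use coordinates relative to {E₁₁, E₁₂, E₂₁, E₂₂}.
Put the 4×2 matrix [u₁|u₂] into echelon form.
The echelon form has 1 nonzero row, so the rank is 1.

1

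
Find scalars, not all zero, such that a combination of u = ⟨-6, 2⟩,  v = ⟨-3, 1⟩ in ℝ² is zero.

u - 2v = 0

Write the vectors as columns of a matrix and find a nonzero vector in its null space.
One solution (up to scaling) is (1, -2).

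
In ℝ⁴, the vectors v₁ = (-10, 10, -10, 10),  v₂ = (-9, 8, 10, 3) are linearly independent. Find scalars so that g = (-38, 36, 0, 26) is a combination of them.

Solve the system with v₁, v₂ as columns and g as the right-hand side.
Back-substitution yields (α₁, α₂) = (2, 2).

g = 2v₁ + 2v₂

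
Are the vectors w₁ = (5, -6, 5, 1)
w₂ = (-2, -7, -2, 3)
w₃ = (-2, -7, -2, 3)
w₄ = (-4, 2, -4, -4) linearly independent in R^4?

linearly dependent

Two of the vectors are equal, giving an immediate dependence.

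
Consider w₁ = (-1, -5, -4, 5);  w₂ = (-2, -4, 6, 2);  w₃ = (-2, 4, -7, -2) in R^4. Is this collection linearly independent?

linearly independent

Row-reduce the matrix whose columns are w₁, w₂, w₃.
The reduction yields 3 nonzero rows, so the rank is 3.
Since rank = 3 (the number of vectors), the set is linearly independent.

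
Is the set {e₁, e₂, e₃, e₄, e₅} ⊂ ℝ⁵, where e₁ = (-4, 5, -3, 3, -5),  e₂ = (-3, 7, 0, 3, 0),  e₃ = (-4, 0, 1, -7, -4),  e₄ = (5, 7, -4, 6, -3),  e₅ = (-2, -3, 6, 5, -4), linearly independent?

Form the 5×5 matrix with these as columns; its determinant is -23214.
A nonzero determinant means the columns are linearly independent.

linearly independent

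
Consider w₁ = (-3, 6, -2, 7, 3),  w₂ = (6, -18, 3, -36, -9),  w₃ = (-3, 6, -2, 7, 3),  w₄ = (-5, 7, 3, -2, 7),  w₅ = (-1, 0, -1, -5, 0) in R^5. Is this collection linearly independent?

linearly dependent

Two of the vectors are equal, giving an immediate dependence.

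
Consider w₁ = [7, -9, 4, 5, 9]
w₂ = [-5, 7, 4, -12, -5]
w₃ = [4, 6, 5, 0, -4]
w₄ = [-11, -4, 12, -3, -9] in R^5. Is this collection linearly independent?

Row-reduce the matrix whose columns are w₁, w₂, w₃, w₄.
The reduction yields 4 nonzero rows, so the rank is 4.
Since rank = 4 (the number of vectors), the set is linearly independent.

linearly independent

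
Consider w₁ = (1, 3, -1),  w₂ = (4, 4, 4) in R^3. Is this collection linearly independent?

linearly independent

Place the vectors as rows of a 2×3 matrix and reduce to echelon form.
The reduction yields 2 nonzero rows, so the rank is 2.
Since rank = 2 (the number of vectors), the set is linearly independent.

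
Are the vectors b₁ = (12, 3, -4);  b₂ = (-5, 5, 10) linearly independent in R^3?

linearly independent

Row-reduce the matrix whose columns are b₁, b₂.
The reduction yields 2 nonzero rows, so the rank is 2.
Since rank = 2 (the number of vectors), the set is linearly independent.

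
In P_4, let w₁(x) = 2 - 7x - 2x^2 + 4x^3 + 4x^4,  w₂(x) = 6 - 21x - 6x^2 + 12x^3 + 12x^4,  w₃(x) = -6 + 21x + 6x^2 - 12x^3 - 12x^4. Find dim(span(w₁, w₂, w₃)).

Represent each element by its coordinate vector in ℝ⁵.
Apply Gaussian elimination to the matrix whose rows are w₁, w₂, w₃.
Reduction leaves 1 leading entry, giving rank 1.

1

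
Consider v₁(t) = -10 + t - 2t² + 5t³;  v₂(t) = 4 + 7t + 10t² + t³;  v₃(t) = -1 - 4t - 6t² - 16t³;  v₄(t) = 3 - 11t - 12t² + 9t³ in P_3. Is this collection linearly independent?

Write each element as a coordinate vector in ℝ⁴ using {1, t, …, t³}.
Row-reduce the matrix whose columns are v₁, v₂, v₃, v₄.
The reduction yields 3 nonzero rows, so the rank is 3.
Since rank 3 < 4, the set is linearly dependent.

linearly dependent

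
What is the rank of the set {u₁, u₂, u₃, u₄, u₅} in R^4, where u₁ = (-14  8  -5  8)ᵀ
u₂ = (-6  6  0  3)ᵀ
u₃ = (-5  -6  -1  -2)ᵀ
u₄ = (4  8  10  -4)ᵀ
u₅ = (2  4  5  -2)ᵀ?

Row-reduce the 5×4 matrix with these as rows.
The echelon form has 3 nonzero rows, so the rank is 3.
(With 5 elements in a 4-dimensional space the rank is at most 4.)

3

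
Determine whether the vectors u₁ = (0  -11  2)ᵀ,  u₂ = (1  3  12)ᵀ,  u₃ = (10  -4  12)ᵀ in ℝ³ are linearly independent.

The matrix [u₁|u₂|u₃] has determinant -1256.
A nonzero determinant means the columns are linearly independent.

linearly independent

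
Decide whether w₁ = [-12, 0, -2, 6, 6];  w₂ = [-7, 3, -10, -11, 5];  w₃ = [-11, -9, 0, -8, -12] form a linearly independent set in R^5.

linearly independent

Row-reduce the matrix whose columns are w₁, w₂, w₃.
The reduction yields 3 nonzero rows, so the rank is 3.
Since rank = 3 (the number of vectors), the set is linearly independent.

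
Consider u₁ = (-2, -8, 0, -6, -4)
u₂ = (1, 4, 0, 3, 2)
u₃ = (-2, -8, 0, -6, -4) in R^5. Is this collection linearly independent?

Row-reduce the matrix whose columns are u₁, u₂, u₃.
The reduction yields 1 nonzero row, so the rank is 1.
Since rank 1 < 3, the set is linearly dependent.
Indeed u₁ + 2u₂ = 0.

linearly dependent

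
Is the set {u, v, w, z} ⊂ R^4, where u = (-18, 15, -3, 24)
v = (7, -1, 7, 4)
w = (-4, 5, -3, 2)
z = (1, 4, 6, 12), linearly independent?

Form the 4×4 matrix with these as columns; its determinant is 0.
A zero determinant means the columns are linearly dependent.

linearly dependent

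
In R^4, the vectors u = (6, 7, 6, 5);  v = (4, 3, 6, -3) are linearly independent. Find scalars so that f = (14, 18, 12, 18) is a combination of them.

f = 3u - v

Set up the augmented matrix [u | v | f] and row-reduce.
The system has the unique solution (α₁, α₂) = (3, -1).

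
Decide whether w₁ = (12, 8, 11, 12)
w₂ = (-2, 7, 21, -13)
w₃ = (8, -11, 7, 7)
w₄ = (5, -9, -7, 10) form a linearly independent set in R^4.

linearly dependent

Row-reduce the matrix whose columns are w₁, w₂, w₃, w₄.
The reduction yields 3 nonzero rows, so the rank is 3.
Since rank 3 < 4, the set is linearly dependent.
Indeed w₂ - w₃ + 2w₄ = 0.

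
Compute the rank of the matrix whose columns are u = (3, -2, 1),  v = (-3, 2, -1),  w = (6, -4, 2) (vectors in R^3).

Form the matrix with u, v, w as columns and reduce.
Reduction leaves 1 leading entry, giving rank 1.

1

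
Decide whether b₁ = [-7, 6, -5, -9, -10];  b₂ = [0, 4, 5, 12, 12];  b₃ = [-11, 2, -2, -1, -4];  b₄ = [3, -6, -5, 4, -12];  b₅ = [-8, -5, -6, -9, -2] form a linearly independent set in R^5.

Form the 5×5 matrix with these as columns; its determinant is -89206.
A nonzero determinant means the columns are linearly independent.

linearly independent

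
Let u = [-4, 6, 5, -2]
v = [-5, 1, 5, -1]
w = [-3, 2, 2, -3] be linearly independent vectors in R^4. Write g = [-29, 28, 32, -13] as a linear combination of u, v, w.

Set up the augmented matrix [u | v | w | g] and row-reduce.
The system has the unique solution (c₁, c₂, c₃) = (4, 2, 1).

g = 4u + 2v + w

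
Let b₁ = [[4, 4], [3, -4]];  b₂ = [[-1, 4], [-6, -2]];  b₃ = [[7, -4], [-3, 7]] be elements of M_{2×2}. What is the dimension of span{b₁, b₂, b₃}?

Use coordinates relative to {E₁₁, E₁₂, E₂₁, E₂₂}.
Apply Gaussian elimination to the matrix whose rows are b₁, b₂, b₃.
The echelon form has 3 nonzero rows, so the rank is 3.

3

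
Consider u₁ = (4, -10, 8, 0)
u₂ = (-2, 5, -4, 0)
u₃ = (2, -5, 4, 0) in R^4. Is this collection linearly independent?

linearly dependent

Place the vectors as rows of a 3×4 matrix and reduce to echelon form.
The reduction yields 1 nonzero row, so the rank is 1.
Since rank 1 < 3, the set is linearly dependent.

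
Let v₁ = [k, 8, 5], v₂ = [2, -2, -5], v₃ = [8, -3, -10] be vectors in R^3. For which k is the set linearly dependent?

k = 22

Dependence holds iff the 3×3 matrix [v₁ v₂ v₃] is singular.
Expanding, det = 5*k - 110.
Solving 5*k - 110 = 0 yields k = 22.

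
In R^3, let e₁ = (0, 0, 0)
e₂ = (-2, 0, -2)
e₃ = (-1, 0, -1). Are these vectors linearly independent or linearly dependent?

linearly dependent

One of the vectors is the zero vector, so the set is linearly dependent.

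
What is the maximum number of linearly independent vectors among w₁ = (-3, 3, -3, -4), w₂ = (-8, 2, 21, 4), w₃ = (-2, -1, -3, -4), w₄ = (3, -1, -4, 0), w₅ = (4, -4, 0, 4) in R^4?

Apply Gaussian elimination to the matrix whose rows are w₁, w₂, w₃, w₄, w₅.
There are 4 pivot columns, so rank = 4.
(With 5 elements in a 4-dimensional space the rank is at most 4.)

4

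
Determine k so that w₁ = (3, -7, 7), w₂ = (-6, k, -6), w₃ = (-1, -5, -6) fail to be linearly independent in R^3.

k = 30

Dependence holds iff the 3×3 matrix [w₁ w₂ w₃] is singular.
Cofactor expansion gives det = 330 - 11*k.
Setting this to zero gives k = 30.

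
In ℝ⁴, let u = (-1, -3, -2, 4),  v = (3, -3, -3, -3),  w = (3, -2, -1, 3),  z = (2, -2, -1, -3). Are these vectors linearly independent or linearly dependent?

The matrix [u|v|w|z] has determinant -96.
A nonzero determinant means the columns are linearly independent.

linearly independent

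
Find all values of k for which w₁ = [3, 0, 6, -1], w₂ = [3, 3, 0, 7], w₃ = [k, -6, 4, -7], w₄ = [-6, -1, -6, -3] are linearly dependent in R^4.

k = 26/5

The set is linearly dependent precisely when det[w₁; w₂; w₃; w₄] = 0.
The determinant works out to 30*k - 156.
Setting this to zero gives k = 26/5.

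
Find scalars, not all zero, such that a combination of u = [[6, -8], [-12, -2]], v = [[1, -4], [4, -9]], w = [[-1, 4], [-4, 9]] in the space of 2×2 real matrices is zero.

v + w = 0

Take coordinates with respect to {E₁₁, E₁₂, E₂₁, E₂₂}.
Solve the homogeneous system with u, v, w as columns by row-reducing the coefficient matrix.
A generator of the null space is (0, 1, 1).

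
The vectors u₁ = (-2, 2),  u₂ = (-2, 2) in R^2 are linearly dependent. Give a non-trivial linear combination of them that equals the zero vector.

Row-reduce the matrix with u₁, u₂ as columns; the null space gives the coefficients.
One solution (up to scaling) is (1, -1).

u₁ - u₂ = 0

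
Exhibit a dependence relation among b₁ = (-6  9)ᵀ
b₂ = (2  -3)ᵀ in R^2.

b₁ + 3b₂ = 0

Write the vectors as columns of a matrix and find a nonzero vector in its null space.
One solution (up to scaling) is (1, 3).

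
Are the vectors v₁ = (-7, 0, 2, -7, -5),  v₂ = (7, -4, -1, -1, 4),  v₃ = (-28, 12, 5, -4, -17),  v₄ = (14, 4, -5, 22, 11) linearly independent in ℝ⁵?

Row-reduce the matrix whose columns are v₁, v₂, v₃, v₄.
The reduction yields 2 nonzero rows, so the rank is 2.
Since rank 2 < 4, the set is linearly dependent.
Indeed v₁ - 3v₂ - v₃ = 0.

linearly dependent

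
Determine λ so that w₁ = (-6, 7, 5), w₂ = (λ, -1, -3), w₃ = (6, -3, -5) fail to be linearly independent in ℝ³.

λ = 18/5

Place the vectors as rows of a 3×3 matrix; dependence ⇔ determinant zero.
Expanding, det = 20*λ - 72.
Setting this to zero gives λ = 18/5.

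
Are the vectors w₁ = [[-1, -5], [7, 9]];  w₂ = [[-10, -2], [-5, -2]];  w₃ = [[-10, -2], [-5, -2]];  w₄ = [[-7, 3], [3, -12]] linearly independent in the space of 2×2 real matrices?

Take coordinates with respect to the standard basis {E₁₁, E₁₂, E₂₁, E₂₂}.
Two of the vectors are equal, giving an immediate dependence.

linearly dependent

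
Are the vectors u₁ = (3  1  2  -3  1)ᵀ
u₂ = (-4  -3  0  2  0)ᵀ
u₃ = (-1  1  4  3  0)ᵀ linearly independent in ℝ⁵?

linearly independent

Row-reduce the matrix whose columns are u₁, u₂, u₃.
The reduction yields 3 nonzero rows, so the rank is 3.
Since rank = 3 (the number of vectors), the set is linearly independent.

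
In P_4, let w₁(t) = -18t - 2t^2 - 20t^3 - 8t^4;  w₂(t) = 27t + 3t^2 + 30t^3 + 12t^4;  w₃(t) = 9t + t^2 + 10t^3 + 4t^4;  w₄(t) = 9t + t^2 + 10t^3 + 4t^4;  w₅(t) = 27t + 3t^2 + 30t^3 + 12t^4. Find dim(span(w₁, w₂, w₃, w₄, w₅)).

1

Pass to coordinate vectors with respect to the basis {1, t, …, t^4}.
Apply Gaussian elimination to the matrix whose rows are w₁, w₂, w₃, w₄, w₅.
Exactly 1 pivot survives; hence the rank is 1.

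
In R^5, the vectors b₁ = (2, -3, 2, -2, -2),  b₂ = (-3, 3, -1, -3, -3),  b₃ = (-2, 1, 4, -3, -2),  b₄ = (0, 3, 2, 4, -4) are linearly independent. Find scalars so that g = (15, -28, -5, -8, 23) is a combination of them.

g = 2b₁ - 3b₂ - b₃ - 4b₄

Solve the system with b₁, b₂, b₃, b₄ as columns and g as the right-hand side.
Row-reducing the augmented matrix gives the unique coefficients (α₁, …, α₄) = (2, -3, -1, -4).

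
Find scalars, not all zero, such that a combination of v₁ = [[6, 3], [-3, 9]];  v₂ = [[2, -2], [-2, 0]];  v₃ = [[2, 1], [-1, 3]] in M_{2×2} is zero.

Pass to coordinate vectors relative to the basis {E₁₁, E₁₂, E₂₁, E₂₂}.
Row-reduce the matrix with v₁, v₂, v₃ as columns; the null space gives the coefficients.
The free variable yields coefficients (1, 0, -3) (any nonzero multiple also works).

v₁ - 3v₃ = 0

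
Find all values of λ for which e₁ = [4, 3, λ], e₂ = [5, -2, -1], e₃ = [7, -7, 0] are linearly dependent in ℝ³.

Place the vectors as rows of a 3×3 matrix; dependence ⇔ determinant zero.
Cofactor expansion gives det = -21*λ - 49.
Solving -21*λ - 49 = 0 yields λ = -7/3.

λ = -7/3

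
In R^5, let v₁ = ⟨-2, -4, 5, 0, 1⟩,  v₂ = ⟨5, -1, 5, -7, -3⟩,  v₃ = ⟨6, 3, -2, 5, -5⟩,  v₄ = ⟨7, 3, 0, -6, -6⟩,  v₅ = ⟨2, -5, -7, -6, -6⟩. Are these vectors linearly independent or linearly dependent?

Place the vectors as rows of a 5×5 matrix and reduce to echelon form.
The reduction yields 5 nonzero rows, so the rank is 5.
Since rank = 5 (the number of vectors), the set is linearly independent.

linearly independent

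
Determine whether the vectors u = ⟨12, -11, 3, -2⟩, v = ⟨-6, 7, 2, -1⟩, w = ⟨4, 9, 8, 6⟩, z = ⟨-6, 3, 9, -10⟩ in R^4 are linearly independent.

linearly independent

Place the vectors as rows of a 4×4 matrix and reduce to echelon form.
The reduction yields 4 nonzero rows, so the rank is 4.
Since rank = 4 (the number of vectors), the set is linearly independent.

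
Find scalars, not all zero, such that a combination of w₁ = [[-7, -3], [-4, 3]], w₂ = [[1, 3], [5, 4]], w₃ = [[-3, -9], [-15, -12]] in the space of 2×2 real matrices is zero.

Take coordinates with respect to {E₁₁, E₁₂, E₂₁, E₂₂}.
Row-reduce the matrix with w₁, w₂, w₃ as columns; the null space gives the coefficients.
The free variable yields coefficients (0, 3, 1) (any nonzero multiple also works).

3w₂ + w₃ = 0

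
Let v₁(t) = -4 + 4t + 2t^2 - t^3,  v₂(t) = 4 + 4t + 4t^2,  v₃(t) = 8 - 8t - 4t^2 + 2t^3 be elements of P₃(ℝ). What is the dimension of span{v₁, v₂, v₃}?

2

Pass to coordinate vectors with respect to the basis {1, t, …, t^3}.
Row-reduce the 3×4 matrix with these as rows.
There are 2 pivot columns, so rank = 2.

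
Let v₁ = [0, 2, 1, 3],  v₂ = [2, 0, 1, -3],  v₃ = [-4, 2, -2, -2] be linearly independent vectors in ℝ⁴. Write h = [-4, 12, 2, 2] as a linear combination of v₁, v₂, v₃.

h = 4v₁ + 2v₂ + 2v₃

Set up the augmented matrix [v₁ | v₂ | v₃ | h] and row-reduce.
Row-reducing the augmented matrix gives the unique coefficients (α₁, α₂, α₃) = (4, 2, 2).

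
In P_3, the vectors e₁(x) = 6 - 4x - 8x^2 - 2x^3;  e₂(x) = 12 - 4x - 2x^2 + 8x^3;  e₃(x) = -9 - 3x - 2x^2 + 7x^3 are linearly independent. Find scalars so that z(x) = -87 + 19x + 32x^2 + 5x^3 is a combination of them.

Take coordinate vectors relative to {1, x, …, x^3}.
Since e₁, e₂, e₃ are independent, the coefficients expressing z are uniquely determined by a linear system.
The system has the unique solution (a₁, a₂, a₃) = (-4, -3, 3).

z = -4e₁ - 3e₂ + 3e₃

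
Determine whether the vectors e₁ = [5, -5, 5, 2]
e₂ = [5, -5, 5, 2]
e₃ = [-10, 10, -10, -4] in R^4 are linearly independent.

Two of the vectors are equal, giving an immediate dependence.

linearly dependent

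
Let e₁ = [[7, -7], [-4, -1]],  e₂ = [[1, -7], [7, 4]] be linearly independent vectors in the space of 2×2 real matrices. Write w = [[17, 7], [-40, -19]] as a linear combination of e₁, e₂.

Work in coordinates with respect to the standard basis {E₁₁, E₁₂, E₂₁, E₂₂}.
Since e₁, e₂ are independent, the coefficients expressing w are uniquely determined by a linear system.
The system has the unique solution (c₁, c₂) = (3, -4).

w = 3e₁ - 4e₂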